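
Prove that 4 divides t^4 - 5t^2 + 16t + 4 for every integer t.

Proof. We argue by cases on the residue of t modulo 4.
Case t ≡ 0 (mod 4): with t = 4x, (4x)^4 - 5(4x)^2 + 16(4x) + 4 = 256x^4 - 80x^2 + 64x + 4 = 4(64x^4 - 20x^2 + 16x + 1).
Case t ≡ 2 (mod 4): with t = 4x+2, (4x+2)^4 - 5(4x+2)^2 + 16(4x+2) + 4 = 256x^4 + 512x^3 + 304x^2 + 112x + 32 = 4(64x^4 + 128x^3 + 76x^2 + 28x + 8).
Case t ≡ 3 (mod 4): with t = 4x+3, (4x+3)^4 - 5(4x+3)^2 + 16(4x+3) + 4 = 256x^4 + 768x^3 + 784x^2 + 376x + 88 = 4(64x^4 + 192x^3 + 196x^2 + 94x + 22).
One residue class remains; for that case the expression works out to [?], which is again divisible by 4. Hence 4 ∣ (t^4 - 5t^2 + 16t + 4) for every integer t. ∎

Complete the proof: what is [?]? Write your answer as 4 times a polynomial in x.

4(64x^4 + 64x^3 + 4x^2 + 10x + 4)

Only t ≡ 1 (mod 4) is unaccounted for. Put t = 4x+1:
(4x+1)^4 - 5(4x+1)^2 + 16(4x+1) + 4 expands to 256x^4 + 256x^3 + 16x^2 + 40x + 16,
and factoring out 4 leaves 4(64x^4 + 64x^3 + 4x^2 + 10x + 4).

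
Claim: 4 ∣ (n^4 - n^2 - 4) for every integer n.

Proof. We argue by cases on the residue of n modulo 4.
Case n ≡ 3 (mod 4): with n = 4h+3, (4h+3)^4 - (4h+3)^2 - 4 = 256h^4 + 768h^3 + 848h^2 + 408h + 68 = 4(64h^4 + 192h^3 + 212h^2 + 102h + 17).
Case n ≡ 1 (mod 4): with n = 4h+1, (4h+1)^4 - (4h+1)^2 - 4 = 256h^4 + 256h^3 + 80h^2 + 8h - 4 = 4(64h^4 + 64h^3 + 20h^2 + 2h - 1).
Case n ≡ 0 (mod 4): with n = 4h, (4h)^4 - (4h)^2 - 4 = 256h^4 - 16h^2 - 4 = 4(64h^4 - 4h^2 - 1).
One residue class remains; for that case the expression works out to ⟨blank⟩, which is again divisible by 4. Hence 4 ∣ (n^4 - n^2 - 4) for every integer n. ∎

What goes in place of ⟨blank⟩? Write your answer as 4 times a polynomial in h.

The residues treated are {3, 1, 0}, so the missing case is n ≡ 2 (mod 4); write n = 4h+2.
Then (4h+2)^4 - (4h+2)^2 - 4 = 256h^4 + 512h^3 + 368h^2 + 112h + 8 = 4(64h^4 + 128h^3 + 92h^2 + 28h + 2).

4(64h^4 + 128h^3 + 92h^2 + 28h + 2)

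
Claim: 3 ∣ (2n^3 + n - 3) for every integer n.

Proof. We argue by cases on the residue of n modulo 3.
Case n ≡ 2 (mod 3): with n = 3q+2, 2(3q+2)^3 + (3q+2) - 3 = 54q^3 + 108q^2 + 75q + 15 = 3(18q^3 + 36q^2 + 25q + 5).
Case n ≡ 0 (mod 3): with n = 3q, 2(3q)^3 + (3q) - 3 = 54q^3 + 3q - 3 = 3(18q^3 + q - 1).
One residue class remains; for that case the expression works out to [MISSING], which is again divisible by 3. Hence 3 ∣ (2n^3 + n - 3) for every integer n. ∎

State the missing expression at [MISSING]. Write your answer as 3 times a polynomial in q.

3(18q^3 + 18q^2 + 7q)

The residues treated are {2, 0}, so the missing case is n ≡ 1 (mod 3); write n = 3q+1.
Then 2(3q+1)^3 + (3q+1) - 3 = 54q^3 + 54q^2 + 21q = 3(18q^3 + 18q^2 + 7q).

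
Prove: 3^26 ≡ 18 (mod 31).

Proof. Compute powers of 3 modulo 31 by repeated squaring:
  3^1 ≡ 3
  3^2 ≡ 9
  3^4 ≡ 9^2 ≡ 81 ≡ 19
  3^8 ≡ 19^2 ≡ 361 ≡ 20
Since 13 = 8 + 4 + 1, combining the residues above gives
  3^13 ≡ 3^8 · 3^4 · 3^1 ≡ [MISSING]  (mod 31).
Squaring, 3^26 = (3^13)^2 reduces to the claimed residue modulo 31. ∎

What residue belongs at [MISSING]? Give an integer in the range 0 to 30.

Multiply the listed residues: 20 · 19 · 3 = 380 → 1140.
Reducing modulo 31: 1140 = 36·31 + 24, so 3^13 ≡ 24.

24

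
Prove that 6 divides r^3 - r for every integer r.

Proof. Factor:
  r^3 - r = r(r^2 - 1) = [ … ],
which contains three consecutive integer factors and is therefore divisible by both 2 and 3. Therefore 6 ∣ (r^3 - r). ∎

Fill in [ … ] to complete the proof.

(r - 1)r(r + 1)

r(r^2 - 1) = r(r - 1)(r + 1) = (r - 1)r(r + 1).
These three factors are consecutive integers, so their product is divisible by 6.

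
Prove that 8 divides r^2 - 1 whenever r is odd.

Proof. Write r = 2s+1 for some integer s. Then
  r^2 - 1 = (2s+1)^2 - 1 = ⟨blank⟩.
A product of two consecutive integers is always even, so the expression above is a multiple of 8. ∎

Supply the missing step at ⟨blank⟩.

(2s+1)^2 - 1 = 4s^2 + 4s + 1 - 1 = 4s^2 + 4s = 4s(s+1).
Since s and s+1 are consecutive, s(s+1) is even, and 4·(even) is a multiple of 8.

4s(s + 1)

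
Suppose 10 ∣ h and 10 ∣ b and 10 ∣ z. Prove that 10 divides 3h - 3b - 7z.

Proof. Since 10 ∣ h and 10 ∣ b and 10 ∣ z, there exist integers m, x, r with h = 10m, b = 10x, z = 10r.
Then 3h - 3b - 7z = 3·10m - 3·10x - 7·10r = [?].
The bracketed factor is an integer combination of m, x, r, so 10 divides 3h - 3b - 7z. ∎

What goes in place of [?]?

Pull the common 10 out of every term: 3·10m - 3·10x - 7·10r = 10(3m - 7r - 3x).
3m - 7r - 3x is an integer, which exhibits the divisibility.

10(3m - 7r - 3x)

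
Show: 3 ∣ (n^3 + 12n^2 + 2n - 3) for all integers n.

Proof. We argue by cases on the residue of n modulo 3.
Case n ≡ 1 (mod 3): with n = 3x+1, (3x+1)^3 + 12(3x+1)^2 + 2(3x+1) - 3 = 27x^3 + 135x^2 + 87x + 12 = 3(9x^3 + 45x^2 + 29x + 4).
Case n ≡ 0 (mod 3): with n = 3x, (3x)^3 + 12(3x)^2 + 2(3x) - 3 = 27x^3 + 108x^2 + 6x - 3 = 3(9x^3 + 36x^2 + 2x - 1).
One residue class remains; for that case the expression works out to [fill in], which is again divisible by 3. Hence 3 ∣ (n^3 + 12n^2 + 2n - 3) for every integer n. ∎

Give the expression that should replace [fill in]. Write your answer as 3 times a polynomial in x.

The residues treated are {1, 0}, so the missing case is n ≡ 2 (mod 3); write n = 3x+2.
Then (3x+2)^3 + 12(3x+2)^2 + 2(3x+2) - 3 = 27x^3 + 162x^2 + 186x + 57 = 3(9x^3 + 54x^2 + 62x + 19).

3(9x^3 + 54x^2 + 62x + 19)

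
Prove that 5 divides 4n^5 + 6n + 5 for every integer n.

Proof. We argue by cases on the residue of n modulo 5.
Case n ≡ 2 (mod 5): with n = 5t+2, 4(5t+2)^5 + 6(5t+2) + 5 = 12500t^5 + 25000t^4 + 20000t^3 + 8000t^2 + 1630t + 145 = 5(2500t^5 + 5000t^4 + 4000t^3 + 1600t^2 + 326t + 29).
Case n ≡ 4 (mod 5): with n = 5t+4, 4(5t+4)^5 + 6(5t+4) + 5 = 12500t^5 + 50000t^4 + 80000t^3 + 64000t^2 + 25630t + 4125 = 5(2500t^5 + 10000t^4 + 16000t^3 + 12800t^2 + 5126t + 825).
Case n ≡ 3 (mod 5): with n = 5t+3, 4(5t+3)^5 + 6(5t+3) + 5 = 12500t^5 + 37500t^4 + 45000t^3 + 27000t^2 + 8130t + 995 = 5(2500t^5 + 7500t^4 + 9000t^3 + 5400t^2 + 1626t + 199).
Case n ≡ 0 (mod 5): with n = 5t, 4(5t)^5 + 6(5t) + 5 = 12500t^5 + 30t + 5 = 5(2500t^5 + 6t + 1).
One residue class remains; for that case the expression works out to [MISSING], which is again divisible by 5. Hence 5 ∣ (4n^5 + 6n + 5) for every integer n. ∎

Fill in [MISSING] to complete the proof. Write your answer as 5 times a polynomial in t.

5(2500t^5 + 2500t^4 + 1000t^3 + 200t^2 + 26t + 3)

The residues treated are {2, 4, 3, 0}, so the missing case is n ≡ 1 (mod 5); write n = 5t+1.
Then 4(5t+1)^5 + 6(5t+1) + 5 = 12500t^5 + 12500t^4 + 5000t^3 + 1000t^2 + 130t + 15 = 5(2500t^5 + 2500t^4 + 1000t^3 + 200t^2 + 26t + 3).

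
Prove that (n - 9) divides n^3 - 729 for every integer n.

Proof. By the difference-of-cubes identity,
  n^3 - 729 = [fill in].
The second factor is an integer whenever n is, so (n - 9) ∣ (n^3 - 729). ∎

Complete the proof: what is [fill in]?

a^3 - b^3 = (a - b)(a^2 + ab + b^2). With a = n, b = 9:
n^3 - 729 = (n - 9)(n^2 + 9n + 81).

(n - 9)(n^2 + 9n + 81)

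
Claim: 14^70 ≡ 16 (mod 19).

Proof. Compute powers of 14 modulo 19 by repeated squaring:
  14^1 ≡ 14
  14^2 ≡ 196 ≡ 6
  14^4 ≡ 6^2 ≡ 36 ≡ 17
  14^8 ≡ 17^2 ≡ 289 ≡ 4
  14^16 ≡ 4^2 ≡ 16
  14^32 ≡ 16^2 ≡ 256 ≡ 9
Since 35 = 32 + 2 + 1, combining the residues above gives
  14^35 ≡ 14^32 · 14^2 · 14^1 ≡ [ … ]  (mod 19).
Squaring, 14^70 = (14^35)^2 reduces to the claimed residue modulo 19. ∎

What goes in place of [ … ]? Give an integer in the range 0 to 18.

14^32 · 14^2 · 14^1 ≡ 9 · 6 · 14 = 756.
756 mod 19 = 15, so 14^35 ≡ 15 (mod 19).

15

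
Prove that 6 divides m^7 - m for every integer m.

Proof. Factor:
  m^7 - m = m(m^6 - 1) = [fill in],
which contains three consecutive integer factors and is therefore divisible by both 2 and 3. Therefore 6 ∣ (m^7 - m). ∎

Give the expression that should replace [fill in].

(m - 1)m(m + 1)(m^4 + m^2 + 1)

m^6 - 1 = (m^2 - 1)(m^4 + m^2 + 1), and m^2 - 1 = (m-1)(m+1).
So m(m^6 - 1) = (m - 1)m(m + 1)(m^4 + m^2 + 1).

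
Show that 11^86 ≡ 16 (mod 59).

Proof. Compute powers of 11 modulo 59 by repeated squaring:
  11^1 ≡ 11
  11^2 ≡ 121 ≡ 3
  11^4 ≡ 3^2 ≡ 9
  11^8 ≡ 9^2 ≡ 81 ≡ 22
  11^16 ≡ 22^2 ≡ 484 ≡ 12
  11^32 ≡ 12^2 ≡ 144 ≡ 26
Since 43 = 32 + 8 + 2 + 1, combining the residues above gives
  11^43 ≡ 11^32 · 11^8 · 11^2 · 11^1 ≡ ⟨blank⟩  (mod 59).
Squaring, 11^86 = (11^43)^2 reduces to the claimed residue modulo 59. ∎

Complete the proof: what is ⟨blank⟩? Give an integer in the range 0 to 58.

55

Multiply the listed residues: 26 · 22 · 3 · 11 = 572 → 1716 → 18876.
Reducing modulo 59: 18876 = 319·59 + 55, so 11^43 ≡ 55.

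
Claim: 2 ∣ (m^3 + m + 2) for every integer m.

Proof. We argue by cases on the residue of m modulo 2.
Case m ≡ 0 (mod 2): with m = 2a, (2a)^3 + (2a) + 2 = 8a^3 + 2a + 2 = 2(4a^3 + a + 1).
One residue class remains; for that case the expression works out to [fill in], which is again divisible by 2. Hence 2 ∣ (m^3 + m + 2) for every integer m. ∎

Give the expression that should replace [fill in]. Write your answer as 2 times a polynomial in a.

2(4a^3 + 6a^2 + 4a + 2)

The residues treated are {0}, so the missing case is m ≡ 1 (mod 2); write m = 2a+1.
Then (2a+1)^3 + (2a+1) + 2 = 8a^3 + 12a^2 + 8a + 4 = 2(4a^3 + 6a^2 + 4a + 2).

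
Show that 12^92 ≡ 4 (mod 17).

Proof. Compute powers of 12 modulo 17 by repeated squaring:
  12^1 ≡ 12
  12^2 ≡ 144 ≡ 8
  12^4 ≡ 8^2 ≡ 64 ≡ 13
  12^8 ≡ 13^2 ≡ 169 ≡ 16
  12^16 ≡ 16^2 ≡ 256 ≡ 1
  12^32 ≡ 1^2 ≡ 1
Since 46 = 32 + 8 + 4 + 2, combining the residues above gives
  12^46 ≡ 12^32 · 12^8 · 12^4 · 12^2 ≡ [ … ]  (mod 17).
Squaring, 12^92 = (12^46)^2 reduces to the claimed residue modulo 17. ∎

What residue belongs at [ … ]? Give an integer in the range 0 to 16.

15

12^32 · 12^8 · 12^4 · 12^2 ≡ 1 · 16 · 13 · 8 = 1664.
1664 mod 17 = 15, so 12^46 ≡ 15 (mod 17).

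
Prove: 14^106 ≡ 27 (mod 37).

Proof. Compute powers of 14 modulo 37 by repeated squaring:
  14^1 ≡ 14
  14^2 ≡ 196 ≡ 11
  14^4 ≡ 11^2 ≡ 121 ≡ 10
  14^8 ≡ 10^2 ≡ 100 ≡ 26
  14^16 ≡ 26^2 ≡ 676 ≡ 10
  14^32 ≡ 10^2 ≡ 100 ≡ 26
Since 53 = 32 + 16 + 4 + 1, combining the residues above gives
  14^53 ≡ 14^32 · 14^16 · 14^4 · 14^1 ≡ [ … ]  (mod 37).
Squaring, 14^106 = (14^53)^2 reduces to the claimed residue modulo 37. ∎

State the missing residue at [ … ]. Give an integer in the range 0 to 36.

14^32 · 14^16 · 14^4 · 14^1 ≡ 26 · 10 · 10 · 14 = 36400.
36400 mod 37 = 29, so 14^53 ≡ 29 (mod 37).

29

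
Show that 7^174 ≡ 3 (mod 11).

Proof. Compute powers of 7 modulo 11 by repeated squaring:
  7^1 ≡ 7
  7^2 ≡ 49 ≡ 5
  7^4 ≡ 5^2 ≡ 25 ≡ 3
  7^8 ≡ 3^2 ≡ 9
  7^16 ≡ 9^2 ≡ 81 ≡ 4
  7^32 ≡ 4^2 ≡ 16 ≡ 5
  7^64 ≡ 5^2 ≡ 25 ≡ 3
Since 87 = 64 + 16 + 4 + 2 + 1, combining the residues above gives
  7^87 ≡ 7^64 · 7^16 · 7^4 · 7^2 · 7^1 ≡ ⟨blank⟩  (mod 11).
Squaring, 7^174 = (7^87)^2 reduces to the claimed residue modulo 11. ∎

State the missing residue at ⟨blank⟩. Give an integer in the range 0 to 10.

Multiply the listed residues: 3 · 4 · 3 · 5 · 7 = 12 → 36 → 180 → 1260.
Reducing modulo 11: 1260 = 114·11 + 6, so 7^87 ≡ 6.

6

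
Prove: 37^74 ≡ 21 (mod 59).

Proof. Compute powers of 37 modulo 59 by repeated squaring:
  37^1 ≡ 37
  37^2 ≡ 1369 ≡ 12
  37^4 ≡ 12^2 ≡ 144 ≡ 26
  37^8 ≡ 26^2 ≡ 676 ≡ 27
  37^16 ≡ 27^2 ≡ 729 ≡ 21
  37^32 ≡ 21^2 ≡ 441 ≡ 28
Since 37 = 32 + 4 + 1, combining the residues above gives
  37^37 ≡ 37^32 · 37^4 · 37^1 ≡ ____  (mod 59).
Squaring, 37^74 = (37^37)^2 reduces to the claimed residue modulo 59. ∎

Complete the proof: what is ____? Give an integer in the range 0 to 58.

32

37^32 · 37^4 · 37^1 ≡ 28 · 26 · 37 = 26936.
26936 mod 59 = 32, so 37^37 ≡ 32 (mod 59).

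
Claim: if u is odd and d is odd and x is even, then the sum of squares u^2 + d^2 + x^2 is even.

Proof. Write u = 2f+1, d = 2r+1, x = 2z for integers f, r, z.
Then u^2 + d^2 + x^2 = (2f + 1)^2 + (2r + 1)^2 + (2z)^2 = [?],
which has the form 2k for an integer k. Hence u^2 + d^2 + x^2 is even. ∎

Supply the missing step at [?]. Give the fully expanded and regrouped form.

Expanding: (2f + 1)^2 + (2r + 1)^2 + (2z)^2 = 4f^2 + 4f + 4r^2 + 4r + 4z^2 + 2.
Every term is even; pulling out the factor of 2 gives 2(2f^2 + 2f + 2r^2 + 2r + 2z^2 + 1).

2(2f^2 + 2f + 2r^2 + 2r + 2z^2 + 1)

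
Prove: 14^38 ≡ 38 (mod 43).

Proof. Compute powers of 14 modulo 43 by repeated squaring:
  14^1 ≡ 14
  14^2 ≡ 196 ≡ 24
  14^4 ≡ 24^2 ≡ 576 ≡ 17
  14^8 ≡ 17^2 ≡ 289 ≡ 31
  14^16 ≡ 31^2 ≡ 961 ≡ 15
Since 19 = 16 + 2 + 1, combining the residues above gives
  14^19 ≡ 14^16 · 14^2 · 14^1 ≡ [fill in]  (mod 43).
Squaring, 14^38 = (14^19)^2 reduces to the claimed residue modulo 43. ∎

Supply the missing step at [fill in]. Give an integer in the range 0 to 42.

9

14^16 · 14^2 · 14^1 ≡ 15 · 24 · 14 = 5040.
5040 mod 43 = 9, so 14^19 ≡ 9 (mod 43).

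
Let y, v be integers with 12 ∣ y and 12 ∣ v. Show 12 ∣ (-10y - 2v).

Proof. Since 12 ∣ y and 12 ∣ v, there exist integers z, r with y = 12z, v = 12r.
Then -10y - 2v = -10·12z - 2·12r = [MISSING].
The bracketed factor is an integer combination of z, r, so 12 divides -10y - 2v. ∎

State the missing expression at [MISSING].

Pull the common 12 out of every term: -10·12z - 2·12r = 12(-2r - 10z).
-2r - 10z is an integer, which exhibits the divisibility.

12(-2r - 10z)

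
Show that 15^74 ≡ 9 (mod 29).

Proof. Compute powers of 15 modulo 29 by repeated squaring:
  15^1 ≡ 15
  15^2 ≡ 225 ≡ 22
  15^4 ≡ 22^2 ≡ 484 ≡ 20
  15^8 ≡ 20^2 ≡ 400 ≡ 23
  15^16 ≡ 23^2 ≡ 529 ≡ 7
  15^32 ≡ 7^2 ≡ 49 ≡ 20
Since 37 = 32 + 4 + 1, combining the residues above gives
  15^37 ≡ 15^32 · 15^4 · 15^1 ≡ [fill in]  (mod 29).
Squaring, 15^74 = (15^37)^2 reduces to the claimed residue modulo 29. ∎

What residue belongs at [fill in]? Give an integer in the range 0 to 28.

26

15^32 · 15^4 · 15^1 ≡ 20 · 20 · 15 = 6000.
6000 mod 29 = 26, so 15^37 ≡ 26 (mod 29).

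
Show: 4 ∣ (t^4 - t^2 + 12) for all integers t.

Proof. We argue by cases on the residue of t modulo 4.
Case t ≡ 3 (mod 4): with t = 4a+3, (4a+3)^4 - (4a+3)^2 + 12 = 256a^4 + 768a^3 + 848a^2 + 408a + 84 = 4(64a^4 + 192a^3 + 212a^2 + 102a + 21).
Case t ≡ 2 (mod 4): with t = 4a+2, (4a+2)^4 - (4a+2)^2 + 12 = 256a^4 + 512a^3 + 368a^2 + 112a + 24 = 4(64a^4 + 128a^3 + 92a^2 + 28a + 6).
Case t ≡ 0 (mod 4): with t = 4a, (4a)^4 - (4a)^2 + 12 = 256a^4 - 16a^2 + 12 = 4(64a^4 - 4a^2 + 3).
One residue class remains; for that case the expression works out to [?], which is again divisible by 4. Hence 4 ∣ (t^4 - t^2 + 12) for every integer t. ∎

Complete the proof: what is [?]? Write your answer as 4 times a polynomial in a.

The residues treated are {3, 2, 0}, so the missing case is t ≡ 1 (mod 4); write t = 4a+1.
Then (4a+1)^4 - (4a+1)^2 + 12 = 256a^4 + 256a^3 + 80a^2 + 8a + 12 = 4(64a^4 + 64a^3 + 20a^2 + 2a + 3).

4(64a^4 + 64a^3 + 20a^2 + 2a + 3)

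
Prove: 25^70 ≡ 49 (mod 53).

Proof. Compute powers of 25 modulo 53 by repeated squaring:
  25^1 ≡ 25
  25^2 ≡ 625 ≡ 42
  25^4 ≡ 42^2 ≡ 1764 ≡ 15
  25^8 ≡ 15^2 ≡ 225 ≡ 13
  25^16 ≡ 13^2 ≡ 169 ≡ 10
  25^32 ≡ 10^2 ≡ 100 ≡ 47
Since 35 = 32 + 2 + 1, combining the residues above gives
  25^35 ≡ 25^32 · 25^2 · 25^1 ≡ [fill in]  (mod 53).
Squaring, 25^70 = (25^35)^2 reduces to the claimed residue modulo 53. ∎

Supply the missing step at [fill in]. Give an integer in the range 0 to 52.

7

25^32 · 25^2 · 25^1 ≡ 47 · 42 · 25 = 49350.
49350 mod 53 = 7, so 25^35 ≡ 7 (mod 53).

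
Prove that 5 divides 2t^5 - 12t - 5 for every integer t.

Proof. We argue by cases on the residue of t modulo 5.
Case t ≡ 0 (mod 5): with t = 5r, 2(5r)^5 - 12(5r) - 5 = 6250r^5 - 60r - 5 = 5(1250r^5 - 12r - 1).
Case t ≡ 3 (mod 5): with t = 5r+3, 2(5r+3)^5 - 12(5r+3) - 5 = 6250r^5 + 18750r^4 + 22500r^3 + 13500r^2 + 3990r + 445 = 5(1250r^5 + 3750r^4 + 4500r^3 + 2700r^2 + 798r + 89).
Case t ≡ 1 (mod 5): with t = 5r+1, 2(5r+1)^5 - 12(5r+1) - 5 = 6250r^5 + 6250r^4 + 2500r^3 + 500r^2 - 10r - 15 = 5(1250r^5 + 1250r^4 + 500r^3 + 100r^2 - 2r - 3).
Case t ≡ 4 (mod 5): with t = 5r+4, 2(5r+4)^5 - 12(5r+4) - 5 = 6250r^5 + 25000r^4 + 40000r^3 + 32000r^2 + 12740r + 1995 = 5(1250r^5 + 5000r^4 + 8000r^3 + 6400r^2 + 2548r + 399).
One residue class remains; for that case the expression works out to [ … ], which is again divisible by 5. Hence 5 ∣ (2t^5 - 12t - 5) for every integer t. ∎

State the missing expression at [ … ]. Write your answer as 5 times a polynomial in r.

Only t ≡ 2 (mod 5) is unaccounted for. Put t = 5r+2:
2(5r+2)^5 - 12(5r+2) - 5 expands to 6250r^5 + 12500r^4 + 10000r^3 + 4000r^2 + 740r + 35,
and factoring out 5 leaves 5(1250r^5 + 2500r^4 + 2000r^3 + 800r^2 + 148r + 7).

5(1250r^5 + 2500r^4 + 2000r^3 + 800r^2 + 148r + 7)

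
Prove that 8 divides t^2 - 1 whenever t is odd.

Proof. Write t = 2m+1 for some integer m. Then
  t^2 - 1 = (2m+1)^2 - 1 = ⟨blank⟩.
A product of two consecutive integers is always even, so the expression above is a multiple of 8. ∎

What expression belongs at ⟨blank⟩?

(2m+1)^2 - 1 = 4m^2 + 4m + 1 - 1 = 4m^2 + 4m = 4m(m+1).
Since m and m+1 are consecutive, m(m+1) is even, and 4·(even) is a multiple of 8.

4m(m + 1)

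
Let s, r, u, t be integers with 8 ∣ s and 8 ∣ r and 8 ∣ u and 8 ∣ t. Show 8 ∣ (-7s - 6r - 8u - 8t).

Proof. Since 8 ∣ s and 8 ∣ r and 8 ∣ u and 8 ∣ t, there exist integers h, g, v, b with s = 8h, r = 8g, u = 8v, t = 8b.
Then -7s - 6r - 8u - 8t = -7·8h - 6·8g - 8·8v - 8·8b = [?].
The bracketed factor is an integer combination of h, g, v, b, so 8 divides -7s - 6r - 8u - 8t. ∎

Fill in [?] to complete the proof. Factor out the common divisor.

Pull the common 8 out of every term: -7·8h - 6·8g - 8·8v - 8·8b = 8(-8b - 6g - 7h - 8v).
-8b - 6g - 7h - 8v is an integer, which exhibits the divisibility.

8(-8b - 6g - 7h - 8v)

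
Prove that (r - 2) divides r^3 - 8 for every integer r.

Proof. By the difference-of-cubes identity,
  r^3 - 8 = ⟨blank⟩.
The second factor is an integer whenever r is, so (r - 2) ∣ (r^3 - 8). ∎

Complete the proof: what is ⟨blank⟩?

Polynomial division of r^3 - 8 by r - 2 leaves remainder 0 and quotient r^2 + 2r + 4.
Hence r^3 - 8 = (r - 2)(r^2 + 2r + 4).

(r - 2)(r^2 + 2r + 4)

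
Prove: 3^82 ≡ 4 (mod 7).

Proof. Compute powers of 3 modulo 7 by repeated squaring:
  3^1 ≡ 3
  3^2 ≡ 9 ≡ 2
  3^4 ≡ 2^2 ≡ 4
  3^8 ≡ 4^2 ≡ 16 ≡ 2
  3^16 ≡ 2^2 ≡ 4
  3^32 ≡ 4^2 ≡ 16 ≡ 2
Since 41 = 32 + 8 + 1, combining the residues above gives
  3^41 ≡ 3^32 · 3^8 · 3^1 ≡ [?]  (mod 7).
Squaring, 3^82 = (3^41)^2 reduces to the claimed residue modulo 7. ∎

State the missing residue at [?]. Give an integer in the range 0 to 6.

Multiply the listed residues: 2 · 2 · 3 = 4 → 12.
Reducing modulo 7: 12 = 1·7 + 5, so 3^41 ≡ 5.

5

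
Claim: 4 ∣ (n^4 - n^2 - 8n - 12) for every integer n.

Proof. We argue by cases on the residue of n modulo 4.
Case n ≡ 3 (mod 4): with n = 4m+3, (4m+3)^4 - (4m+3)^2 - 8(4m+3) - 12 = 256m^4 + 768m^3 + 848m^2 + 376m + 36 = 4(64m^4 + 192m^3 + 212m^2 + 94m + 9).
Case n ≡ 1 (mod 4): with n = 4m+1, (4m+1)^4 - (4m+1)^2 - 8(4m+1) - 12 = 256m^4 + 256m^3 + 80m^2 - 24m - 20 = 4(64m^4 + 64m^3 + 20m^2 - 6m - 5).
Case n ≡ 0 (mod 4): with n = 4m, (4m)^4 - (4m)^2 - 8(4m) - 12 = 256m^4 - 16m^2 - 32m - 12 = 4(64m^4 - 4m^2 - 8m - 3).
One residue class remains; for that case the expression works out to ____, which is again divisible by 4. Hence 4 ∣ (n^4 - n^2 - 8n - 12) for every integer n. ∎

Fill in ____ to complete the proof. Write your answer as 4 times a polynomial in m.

The residues treated are {3, 1, 0}, so the missing case is n ≡ 2 (mod 4); write n = 4m+2.
Then (4m+2)^4 - (4m+2)^2 - 8(4m+2) - 12 = 256m^4 + 512m^3 + 368m^2 + 80m - 16 = 4(64m^4 + 128m^3 + 92m^2 + 20m - 4).

4(64m^4 + 128m^3 + 92m^2 + 20m - 4)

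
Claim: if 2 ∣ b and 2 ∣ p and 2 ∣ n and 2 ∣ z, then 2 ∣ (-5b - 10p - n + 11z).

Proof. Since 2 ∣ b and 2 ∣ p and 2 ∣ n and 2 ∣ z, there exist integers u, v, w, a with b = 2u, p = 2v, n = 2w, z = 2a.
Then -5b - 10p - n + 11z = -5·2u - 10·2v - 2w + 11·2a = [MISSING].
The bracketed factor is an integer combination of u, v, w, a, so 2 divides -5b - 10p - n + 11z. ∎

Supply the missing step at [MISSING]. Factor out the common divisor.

2(11a - 5u - 10v - w)

Each term has a factor of 2: -5·2u - 10·2v - 2w + 11·2a = 2·(11a - 5u - 10v - w).
Since 11a - 5u - 10v - w is an integer, 2 ∣ (-5b - 10p - n + 11z).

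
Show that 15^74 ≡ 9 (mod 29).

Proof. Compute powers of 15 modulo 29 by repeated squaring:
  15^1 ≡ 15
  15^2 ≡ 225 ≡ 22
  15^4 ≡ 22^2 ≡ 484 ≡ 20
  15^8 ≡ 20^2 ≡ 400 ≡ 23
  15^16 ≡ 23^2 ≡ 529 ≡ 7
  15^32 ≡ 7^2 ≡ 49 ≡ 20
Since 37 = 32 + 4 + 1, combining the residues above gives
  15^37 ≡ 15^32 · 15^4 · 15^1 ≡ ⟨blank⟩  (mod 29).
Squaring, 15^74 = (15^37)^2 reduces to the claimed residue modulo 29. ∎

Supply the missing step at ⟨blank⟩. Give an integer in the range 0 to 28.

15^32 · 15^4 · 15^1 ≡ 20 · 20 · 15 = 6000.
6000 mod 29 = 26, so 15^37 ≡ 26 (mod 29).

26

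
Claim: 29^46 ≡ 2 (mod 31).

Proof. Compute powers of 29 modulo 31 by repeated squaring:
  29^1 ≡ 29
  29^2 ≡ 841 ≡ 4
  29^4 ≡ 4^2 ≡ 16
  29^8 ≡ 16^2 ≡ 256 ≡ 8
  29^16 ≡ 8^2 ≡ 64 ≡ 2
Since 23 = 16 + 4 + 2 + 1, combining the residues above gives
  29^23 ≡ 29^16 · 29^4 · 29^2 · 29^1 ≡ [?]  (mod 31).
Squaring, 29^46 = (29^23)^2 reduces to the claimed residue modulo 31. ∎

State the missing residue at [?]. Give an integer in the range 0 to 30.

23

29^16 · 29^4 · 29^2 · 29^1 ≡ 2 · 16 · 4 · 29 = 3712.
3712 mod 31 = 23, so 29^23 ≡ 23 (mod 31).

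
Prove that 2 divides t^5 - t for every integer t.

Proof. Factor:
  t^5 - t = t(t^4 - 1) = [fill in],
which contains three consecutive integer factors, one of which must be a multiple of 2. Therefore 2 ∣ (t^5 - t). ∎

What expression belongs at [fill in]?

(t - 1)t(t + 1)(t^2 + 1)

t^4 - 1 = (t^2 - 1)(t^2 + 1), and t^2 - 1 = (t-1)(t+1).
So t(t^4 - 1) = (t - 1)t(t + 1)(t^2 + 1).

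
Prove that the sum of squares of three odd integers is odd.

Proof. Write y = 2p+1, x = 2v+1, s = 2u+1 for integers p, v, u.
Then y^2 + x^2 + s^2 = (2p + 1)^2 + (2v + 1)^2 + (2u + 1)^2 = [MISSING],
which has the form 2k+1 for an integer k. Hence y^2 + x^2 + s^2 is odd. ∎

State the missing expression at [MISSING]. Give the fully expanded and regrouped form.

2(2p^2 + 2p + 2u^2 + 2u + 2v^2 + 2v + 1) + 1

(2p + 1)^2 + (2v + 1)^2 + (2u + 1)^2 = 4p^2 + 4p + 4u^2 + 4u + 4v^2 + 4v + 3
= 2(2p^2 + 2p + 2u^2 + 2u + 2v^2 + 2v + 1) + 1.
Since 2p^2 + 2p + 2u^2 + 2u + 2v^2 + 2v + 1 is an integer, the sum of squares is of the form 2k+1 for an integer k.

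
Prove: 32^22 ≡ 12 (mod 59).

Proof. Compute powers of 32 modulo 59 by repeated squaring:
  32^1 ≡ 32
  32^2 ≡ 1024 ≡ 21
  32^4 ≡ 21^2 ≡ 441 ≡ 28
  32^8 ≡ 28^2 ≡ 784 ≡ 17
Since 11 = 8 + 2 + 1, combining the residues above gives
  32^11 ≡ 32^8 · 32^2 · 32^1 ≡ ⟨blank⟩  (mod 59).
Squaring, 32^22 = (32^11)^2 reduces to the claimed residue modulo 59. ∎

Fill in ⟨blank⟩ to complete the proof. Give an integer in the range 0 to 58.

37

Multiply the listed residues: 17 · 21 · 32 = 357 → 11424.
Reducing modulo 59: 11424 = 193·59 + 37, so 32^11 ≡ 37.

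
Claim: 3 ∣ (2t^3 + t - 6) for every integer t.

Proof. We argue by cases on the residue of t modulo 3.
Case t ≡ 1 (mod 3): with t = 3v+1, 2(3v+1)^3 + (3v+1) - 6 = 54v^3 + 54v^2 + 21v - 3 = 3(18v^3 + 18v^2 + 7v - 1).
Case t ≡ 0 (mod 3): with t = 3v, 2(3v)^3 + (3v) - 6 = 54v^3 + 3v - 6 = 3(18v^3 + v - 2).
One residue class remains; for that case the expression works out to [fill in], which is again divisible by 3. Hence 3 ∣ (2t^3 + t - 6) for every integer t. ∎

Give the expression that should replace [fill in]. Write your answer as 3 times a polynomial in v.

The residues treated are {1, 0}, so the missing case is t ≡ 2 (mod 3); write t = 3v+2.
Then 2(3v+2)^3 + (3v+2) - 6 = 54v^3 + 108v^2 + 75v + 12 = 3(18v^3 + 36v^2 + 25v + 4).

3(18v^3 + 36v^2 + 25v + 4)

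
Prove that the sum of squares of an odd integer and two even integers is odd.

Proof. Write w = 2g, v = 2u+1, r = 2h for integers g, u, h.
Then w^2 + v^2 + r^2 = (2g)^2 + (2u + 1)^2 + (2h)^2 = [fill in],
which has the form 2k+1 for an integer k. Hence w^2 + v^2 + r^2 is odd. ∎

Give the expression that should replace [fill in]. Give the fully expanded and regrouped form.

2(2g^2 + 2h^2 + 2u^2 + 2u) + 1

(2g)^2 + (2u + 1)^2 + (2h)^2 = 4g^2 + 4h^2 + 4u^2 + 4u + 1
= 2(2g^2 + 2h^2 + 2u^2 + 2u) + 1.
Since 2g^2 + 2h^2 + 2u^2 + 2u is an integer, the sum of squares is of the form 2k+1 for an integer k.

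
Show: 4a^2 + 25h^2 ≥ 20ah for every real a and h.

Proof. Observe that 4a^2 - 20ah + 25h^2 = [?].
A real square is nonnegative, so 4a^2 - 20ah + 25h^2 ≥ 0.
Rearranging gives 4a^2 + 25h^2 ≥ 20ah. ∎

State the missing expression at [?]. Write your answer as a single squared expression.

(2a - 5h)^2

4a^2 - 20ah + 25h^2 is a perfect-square trinomial: the outer terms are (2a)^2 and (5h)^2, and the cross term is -2·2a·5h.
So 4a^2 - 20ah + 25h^2 = (2a - 5h)^2 ≥ 0.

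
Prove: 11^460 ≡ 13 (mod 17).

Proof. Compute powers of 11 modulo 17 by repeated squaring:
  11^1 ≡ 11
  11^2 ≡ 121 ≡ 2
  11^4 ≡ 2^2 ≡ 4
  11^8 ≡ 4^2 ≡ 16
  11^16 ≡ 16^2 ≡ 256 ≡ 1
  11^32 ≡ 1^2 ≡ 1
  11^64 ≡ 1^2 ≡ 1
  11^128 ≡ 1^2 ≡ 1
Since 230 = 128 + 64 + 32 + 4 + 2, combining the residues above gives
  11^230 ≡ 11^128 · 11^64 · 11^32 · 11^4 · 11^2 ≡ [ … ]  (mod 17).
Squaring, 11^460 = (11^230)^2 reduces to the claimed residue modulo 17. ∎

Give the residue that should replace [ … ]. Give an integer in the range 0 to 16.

8

11^128 · 11^64 · 11^32 · 11^4 · 11^2 ≡ 1 · 1 · 1 · 4 · 2 = 8.
8 mod 17 = 8, so 11^230 ≡ 8 (mod 17).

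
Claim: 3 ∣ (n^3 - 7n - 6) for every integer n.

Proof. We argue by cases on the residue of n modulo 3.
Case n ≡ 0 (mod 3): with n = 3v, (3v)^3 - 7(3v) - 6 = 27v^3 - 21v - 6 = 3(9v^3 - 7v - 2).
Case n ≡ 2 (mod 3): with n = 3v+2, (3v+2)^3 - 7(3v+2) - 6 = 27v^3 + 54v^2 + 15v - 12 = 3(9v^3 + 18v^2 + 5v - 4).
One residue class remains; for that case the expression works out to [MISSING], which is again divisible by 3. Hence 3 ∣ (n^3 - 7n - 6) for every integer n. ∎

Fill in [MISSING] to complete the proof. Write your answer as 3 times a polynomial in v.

3(9v^3 + 9v^2 - 4v - 4)

Only n ≡ 1 (mod 3) is unaccounted for. Put n = 3v+1:
(3v+1)^3 - 7(3v+1) - 6 expands to 27v^3 + 27v^2 - 12v - 12,
and factoring out 3 leaves 3(9v^3 + 9v^2 - 4v - 4).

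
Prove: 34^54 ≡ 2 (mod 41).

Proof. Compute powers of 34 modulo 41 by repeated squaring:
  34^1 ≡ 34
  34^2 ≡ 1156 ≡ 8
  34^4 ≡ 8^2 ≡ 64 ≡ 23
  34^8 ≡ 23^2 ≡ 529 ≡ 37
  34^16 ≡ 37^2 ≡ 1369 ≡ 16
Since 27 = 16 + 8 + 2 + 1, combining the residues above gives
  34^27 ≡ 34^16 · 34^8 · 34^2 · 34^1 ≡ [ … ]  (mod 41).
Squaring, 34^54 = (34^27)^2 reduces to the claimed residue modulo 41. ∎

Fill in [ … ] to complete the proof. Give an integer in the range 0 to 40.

Multiply the listed residues: 16 · 37 · 8 · 34 = 592 → 4736 → 161024.
Reducing modulo 41: 161024 = 3927·41 + 17, so 34^27 ≡ 17.

17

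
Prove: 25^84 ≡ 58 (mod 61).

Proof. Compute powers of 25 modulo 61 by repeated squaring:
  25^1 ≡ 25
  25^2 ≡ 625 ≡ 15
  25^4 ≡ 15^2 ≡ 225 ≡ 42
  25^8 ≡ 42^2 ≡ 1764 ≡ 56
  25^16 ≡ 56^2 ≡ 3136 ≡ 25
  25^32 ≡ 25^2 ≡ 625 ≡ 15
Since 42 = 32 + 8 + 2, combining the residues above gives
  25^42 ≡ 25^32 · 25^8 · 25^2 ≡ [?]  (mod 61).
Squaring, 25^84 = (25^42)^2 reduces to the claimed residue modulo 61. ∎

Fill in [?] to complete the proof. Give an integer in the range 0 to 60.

34

25^32 · 25^8 · 25^2 ≡ 15 · 56 · 15 = 12600.
12600 mod 61 = 34, so 25^42 ≡ 34 (mod 61).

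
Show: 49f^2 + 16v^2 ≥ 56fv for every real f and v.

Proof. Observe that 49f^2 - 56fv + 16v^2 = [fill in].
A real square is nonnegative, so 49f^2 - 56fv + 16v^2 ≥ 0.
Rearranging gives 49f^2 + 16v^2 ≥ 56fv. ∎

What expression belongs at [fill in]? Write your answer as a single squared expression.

(7f - 4v)^2

The leading and trailing coefficients are 7^2 and 4^2, and 56 = 2·7·4, so the trinomial is (7f - 4v)^2.
Hence 49f^2 - 56fv + 16v^2 ≥ 0.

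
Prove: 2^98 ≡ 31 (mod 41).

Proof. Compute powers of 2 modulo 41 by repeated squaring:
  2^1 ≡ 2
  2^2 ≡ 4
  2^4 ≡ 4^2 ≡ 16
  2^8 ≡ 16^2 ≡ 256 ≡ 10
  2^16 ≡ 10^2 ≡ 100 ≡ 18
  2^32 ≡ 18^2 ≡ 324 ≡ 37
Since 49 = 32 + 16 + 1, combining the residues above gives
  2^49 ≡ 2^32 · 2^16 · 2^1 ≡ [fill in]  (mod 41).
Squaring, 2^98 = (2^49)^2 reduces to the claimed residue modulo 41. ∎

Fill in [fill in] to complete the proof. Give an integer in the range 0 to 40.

Multiply the listed residues: 37 · 18 · 2 = 666 → 1332.
Reducing modulo 41: 1332 = 32·41 + 20, so 2^49 ≡ 20.

20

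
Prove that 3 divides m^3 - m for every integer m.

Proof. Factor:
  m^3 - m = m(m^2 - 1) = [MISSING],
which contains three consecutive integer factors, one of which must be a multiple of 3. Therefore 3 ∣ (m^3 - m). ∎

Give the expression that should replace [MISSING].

m(m^2 - 1) = m(m - 1)(m + 1) = (m - 1)m(m + 1).
These three factors are consecutive integers, so their product is divisible by 3.

(m - 1)m(m + 1)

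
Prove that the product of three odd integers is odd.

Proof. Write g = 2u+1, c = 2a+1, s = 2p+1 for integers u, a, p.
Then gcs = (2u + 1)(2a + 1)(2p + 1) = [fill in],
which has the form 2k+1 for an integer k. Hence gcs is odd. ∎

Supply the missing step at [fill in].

Expanding: (2u + 1)(2a + 1)(2p + 1) = 8apu + 4ap + 4au + 2a + 4pu + 2p + 2u + 1.
Every term except the constant is even, so this is 2(4apu + 2ap + 2au + a + 2pu + p + u) + 1,
and 4apu + 2ap + 2au + a + 2pu + p + u ∈ ℤ gives the required form.

2(4apu + 2ap + 2au + a + 2pu + p + u) + 1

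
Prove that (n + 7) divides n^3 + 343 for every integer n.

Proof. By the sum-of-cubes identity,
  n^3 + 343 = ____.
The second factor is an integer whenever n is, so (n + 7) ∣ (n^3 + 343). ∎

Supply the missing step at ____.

a^3 + b^3 = (a + b)(a^2 - ab + b^2). With a = n, b = 7:
n^3 + 343 = (n + 7)(n^2 - 7n + 49).

(n + 7)(n^2 - 7n + 49)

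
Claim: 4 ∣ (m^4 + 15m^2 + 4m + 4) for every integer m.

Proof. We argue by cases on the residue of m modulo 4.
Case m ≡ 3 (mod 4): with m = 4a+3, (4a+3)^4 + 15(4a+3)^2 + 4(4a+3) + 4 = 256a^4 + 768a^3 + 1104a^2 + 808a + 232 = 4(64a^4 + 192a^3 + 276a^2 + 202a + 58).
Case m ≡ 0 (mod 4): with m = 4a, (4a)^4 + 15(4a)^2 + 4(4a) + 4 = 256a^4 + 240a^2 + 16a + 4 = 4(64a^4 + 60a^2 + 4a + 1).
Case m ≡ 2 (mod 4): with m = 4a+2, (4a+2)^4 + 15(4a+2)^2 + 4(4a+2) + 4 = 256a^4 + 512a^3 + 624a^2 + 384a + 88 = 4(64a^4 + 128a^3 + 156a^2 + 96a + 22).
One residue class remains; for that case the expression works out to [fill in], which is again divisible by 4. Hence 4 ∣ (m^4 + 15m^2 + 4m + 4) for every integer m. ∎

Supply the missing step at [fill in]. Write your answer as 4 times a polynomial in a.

4(64a^4 + 64a^3 + 84a^2 + 38a + 6)

The residues treated are {3, 0, 2}, so the missing case is m ≡ 1 (mod 4); write m = 4a+1.
Then (4a+1)^4 + 15(4a+1)^2 + 4(4a+1) + 4 = 256a^4 + 256a^3 + 336a^2 + 152a + 24 = 4(64a^4 + 64a^3 + 84a^2 + 38a + 6).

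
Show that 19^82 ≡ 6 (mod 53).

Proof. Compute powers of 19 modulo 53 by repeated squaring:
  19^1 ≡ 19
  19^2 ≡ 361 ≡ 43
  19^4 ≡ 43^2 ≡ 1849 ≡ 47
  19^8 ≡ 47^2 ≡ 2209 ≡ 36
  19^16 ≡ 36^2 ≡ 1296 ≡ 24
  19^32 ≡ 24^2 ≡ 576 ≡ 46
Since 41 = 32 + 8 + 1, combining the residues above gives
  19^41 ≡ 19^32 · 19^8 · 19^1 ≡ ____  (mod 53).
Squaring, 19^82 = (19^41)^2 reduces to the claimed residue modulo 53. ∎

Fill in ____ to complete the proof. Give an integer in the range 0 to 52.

35

Multiply the listed residues: 46 · 36 · 19 = 1656 → 31464.
Reducing modulo 53: 31464 = 593·53 + 35, so 19^41 ≡ 35.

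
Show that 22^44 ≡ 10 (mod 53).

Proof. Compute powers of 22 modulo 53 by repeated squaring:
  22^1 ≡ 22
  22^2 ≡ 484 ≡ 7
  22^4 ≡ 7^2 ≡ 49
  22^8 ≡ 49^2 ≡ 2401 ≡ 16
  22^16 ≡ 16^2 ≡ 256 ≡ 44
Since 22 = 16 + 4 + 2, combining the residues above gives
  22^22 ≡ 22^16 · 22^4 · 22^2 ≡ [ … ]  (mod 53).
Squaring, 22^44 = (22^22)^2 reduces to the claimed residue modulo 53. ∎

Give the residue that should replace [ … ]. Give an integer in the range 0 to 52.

40

Multiply the listed residues: 44 · 49 · 7 = 2156 → 15092.
Reducing modulo 53: 15092 = 284·53 + 40, so 22^22 ≡ 40.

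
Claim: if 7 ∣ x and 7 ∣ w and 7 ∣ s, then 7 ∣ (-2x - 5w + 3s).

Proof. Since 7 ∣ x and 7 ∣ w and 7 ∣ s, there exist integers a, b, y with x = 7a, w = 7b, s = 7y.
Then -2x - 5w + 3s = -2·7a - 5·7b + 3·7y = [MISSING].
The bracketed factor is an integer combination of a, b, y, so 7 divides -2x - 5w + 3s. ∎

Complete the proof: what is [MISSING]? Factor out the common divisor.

Pull the common 7 out of every term: -2·7a - 5·7b + 3·7y = 7(-2a - 5b + 3y).
-2a - 5b + 3y is an integer, which exhibits the divisibility.

7(-2a - 5b + 3y)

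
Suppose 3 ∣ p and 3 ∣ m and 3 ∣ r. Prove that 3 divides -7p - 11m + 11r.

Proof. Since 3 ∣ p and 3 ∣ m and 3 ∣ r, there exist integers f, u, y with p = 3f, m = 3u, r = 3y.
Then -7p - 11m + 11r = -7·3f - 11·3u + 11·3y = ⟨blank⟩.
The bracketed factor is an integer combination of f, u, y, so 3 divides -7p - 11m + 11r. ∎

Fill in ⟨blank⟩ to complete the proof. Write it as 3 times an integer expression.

Pull the common 3 out of every term: -7·3f - 11·3u + 11·3y = 3(-7f - 11u + 11y).
-7f - 11u + 11y is an integer, which exhibits the divisibility.

3(-7f - 11u + 11y)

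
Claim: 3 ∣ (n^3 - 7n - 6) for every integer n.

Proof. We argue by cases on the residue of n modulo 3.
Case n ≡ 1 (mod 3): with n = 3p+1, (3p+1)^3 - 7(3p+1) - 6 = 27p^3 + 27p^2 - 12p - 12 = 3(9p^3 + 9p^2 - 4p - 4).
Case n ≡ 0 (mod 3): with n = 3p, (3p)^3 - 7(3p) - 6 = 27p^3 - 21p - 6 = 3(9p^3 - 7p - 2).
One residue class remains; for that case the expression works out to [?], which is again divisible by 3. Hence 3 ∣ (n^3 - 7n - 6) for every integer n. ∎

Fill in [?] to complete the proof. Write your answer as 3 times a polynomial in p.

3(9p^3 + 18p^2 + 5p - 4)

Only n ≡ 2 (mod 3) is unaccounted for. Put n = 3p+2:
(3p+2)^3 - 7(3p+2) - 6 expands to 27p^3 + 54p^2 + 15p - 12,
and factoring out 3 leaves 3(9p^3 + 18p^2 + 5p - 4).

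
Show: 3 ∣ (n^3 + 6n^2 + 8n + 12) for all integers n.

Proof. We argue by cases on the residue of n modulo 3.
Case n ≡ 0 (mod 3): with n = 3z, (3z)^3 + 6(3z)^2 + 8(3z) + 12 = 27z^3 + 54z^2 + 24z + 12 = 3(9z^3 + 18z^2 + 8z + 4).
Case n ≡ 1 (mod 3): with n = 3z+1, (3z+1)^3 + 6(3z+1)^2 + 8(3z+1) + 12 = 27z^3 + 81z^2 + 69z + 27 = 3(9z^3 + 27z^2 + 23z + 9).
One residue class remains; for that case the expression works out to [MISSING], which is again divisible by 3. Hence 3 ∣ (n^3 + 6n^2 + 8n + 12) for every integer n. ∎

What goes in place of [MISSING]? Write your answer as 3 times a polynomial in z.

3(9z^3 + 36z^2 + 44z + 20)

The residues treated are {0, 1}, so the missing case is n ≡ 2 (mod 3); write n = 3z+2.
Then (3z+2)^3 + 6(3z+2)^2 + 8(3z+2) + 12 = 27z^3 + 108z^2 + 132z + 60 = 3(9z^3 + 36z^2 + 44z + 20).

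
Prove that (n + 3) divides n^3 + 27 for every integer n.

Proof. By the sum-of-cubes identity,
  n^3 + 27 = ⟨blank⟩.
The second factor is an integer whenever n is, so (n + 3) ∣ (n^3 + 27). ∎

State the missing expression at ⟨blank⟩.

(n + 3)(n^2 - 3n + 9)

Polynomial division of n^3 + 27 by n + 3 leaves remainder 0 and quotient n^2 - 3n + 9.
Hence n^3 + 27 = (n + 3)(n^2 - 3n + 9).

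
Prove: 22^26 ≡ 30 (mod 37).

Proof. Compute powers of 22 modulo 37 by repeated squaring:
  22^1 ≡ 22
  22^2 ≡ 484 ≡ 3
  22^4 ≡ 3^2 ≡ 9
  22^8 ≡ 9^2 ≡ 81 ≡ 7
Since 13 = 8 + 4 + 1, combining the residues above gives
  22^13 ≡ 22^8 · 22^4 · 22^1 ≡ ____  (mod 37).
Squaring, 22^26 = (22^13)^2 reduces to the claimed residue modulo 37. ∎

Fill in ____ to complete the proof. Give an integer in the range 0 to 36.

22^8 · 22^4 · 22^1 ≡ 7 · 9 · 22 = 1386.
1386 mod 37 = 17, so 22^13 ≡ 17 (mod 37).

17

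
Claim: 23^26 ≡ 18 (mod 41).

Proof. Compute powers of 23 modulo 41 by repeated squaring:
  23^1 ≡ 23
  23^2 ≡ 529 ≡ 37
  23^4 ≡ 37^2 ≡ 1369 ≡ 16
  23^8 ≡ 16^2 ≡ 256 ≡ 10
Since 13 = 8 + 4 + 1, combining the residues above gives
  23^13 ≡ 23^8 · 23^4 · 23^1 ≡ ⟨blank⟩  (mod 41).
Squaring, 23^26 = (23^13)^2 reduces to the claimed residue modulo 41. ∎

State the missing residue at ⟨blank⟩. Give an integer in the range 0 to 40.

Multiply the listed residues: 10 · 16 · 23 = 160 → 3680.
Reducing modulo 41: 3680 = 89·41 + 31, so 23^13 ≡ 31.

31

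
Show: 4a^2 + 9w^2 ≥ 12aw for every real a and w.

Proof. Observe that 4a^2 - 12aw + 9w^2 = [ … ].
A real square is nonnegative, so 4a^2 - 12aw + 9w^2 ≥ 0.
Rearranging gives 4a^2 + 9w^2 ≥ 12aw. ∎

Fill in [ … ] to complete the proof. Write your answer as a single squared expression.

The leading and trailing coefficients are 2^2 and 3^2, and 12 = 2·2·3, so the trinomial is (2a - 3w)^2.
Hence 4a^2 - 12aw + 9w^2 ≥ 0.

(2a - 3w)^2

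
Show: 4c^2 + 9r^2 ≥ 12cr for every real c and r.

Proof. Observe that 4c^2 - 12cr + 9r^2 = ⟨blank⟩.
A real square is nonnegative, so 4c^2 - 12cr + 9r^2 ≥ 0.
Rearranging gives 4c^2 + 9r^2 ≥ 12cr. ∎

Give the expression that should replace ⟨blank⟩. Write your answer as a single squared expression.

4c^2 - 12cr + 9r^2 is a perfect-square trinomial: the outer terms are (2c)^2 and (3r)^2, and the cross term is -2·2c·3r.
So 4c^2 - 12cr + 9r^2 = (2c - 3r)^2 ≥ 0.

(2c - 3r)^2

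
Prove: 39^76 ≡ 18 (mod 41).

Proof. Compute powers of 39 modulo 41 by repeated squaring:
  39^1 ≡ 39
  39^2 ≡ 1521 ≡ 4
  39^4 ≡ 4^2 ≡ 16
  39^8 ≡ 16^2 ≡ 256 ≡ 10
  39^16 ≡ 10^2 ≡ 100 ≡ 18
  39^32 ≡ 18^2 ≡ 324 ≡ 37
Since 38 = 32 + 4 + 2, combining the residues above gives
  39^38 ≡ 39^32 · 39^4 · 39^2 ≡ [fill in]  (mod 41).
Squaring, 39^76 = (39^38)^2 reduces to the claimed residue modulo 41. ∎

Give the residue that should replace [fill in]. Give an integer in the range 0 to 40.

31

39^32 · 39^4 · 39^2 ≡ 37 · 16 · 4 = 2368.
2368 mod 41 = 31, so 39^38 ≡ 31 (mod 41).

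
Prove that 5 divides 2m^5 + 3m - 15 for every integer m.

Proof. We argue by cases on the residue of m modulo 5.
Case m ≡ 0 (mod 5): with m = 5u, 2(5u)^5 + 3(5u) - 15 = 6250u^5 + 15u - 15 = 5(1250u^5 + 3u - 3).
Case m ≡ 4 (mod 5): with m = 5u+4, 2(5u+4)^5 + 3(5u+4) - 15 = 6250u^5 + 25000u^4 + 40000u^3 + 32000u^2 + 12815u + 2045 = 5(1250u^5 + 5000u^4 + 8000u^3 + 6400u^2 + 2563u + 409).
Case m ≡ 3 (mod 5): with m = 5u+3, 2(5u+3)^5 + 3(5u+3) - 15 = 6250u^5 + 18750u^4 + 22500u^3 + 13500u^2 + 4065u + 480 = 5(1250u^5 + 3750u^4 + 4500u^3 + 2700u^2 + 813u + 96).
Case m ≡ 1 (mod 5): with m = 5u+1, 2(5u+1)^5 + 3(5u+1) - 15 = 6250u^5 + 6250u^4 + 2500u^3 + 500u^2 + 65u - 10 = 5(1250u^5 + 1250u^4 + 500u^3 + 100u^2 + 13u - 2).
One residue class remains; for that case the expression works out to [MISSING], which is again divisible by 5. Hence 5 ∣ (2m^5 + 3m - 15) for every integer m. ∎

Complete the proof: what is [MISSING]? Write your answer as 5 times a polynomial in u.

5(1250u^5 + 2500u^4 + 2000u^3 + 800u^2 + 163u + 11)

The residues treated are {0, 4, 3, 1}, so the missing case is m ≡ 2 (mod 5); write m = 5u+2.
Then 2(5u+2)^5 + 3(5u+2) - 15 = 6250u^5 + 12500u^4 + 10000u^3 + 4000u^2 + 815u + 55 = 5(1250u^5 + 2500u^4 + 2000u^3 + 800u^2 + 163u + 11).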